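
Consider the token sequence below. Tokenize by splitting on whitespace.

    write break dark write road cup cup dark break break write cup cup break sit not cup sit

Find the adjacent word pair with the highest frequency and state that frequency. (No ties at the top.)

"cup cup", 2 times

Bigram frequencies (highest first):
  cup cup: 2
  write break: 1
  break dark: 1
  dark write: 1
  write road: 1
  road cup: 1
  … (10 more, each ≤ 1)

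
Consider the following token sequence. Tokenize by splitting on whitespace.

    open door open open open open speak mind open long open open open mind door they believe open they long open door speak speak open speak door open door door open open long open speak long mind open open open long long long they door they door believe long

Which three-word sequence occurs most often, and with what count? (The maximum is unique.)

"open open open", 4 times

Trigram frequencies (highest first):
  open open open: 4
  door open open: 2
  open long open: 2
  open open long: 2
  open door open: 1
  open open speak: 1
  … (35 more, each ≤ 1)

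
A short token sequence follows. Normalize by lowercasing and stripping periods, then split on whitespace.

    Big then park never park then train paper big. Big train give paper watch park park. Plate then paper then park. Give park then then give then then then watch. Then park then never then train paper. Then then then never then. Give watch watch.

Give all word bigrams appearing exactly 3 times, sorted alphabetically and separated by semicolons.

park then; then park

Bigram counts meeting the condition (exactly 3 times):
  park then: 3
  then park: 3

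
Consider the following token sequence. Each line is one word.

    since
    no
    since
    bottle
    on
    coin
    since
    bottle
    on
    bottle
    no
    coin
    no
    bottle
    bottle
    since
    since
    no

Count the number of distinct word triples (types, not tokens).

18 tokens → 16 trigram windows in total.
Repeated trigrams (each contributes count−1 duplicates):
  since bottle on: 2
1 duplicate windows → 16 − 1 = 15 distinct.

15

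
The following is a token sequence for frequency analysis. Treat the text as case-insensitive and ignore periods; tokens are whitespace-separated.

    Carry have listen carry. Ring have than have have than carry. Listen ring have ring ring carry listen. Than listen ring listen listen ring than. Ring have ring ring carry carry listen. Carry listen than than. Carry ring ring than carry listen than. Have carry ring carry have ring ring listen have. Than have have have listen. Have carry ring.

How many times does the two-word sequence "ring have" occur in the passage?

Scanning the 59 overlapping bigram windows for "ring have":
  position 5–6: ring have
  position 13–14: ring have
  position 26–27: ring have

3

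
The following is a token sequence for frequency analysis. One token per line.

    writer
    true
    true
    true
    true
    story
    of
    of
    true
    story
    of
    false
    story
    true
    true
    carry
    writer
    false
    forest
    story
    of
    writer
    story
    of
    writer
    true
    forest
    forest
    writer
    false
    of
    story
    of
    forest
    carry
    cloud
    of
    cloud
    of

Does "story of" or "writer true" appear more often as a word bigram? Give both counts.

"story of" (5 vs 2)

"story of": 5 occurrences
"writer true": 2 occurrences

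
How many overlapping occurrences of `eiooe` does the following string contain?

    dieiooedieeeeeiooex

Sliding a length-5 window over the 19 characters (15 positions):
  position 3–7: eiooe
  position 14–18: eiooe

2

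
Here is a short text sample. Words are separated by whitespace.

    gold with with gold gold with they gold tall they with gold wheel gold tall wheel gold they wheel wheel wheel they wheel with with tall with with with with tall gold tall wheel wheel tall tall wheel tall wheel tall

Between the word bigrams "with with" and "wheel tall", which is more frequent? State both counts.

"with with": 5 occurrences
"wheel tall": 3 occurrences

"with with" (5 vs 3)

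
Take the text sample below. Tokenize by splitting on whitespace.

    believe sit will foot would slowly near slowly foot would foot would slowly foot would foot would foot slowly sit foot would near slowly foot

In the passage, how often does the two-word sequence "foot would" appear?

6

Scanning the 24 overlapping bigram windows for "foot would":
  position 4–5: foot would
  position 9–10: foot would
  position 11–12: foot would
  position 14–15: foot would
  position 16–17: foot would
  position 21–22: foot would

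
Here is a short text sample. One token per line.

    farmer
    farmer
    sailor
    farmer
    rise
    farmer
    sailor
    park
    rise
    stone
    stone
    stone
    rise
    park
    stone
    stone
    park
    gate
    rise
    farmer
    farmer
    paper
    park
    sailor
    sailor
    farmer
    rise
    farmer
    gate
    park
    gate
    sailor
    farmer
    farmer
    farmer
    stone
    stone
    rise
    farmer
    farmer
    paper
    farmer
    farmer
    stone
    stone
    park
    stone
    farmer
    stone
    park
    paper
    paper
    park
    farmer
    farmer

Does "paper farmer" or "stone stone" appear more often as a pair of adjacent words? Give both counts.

"paper farmer": 1 occurrence
"stone stone": 5 occurrences

"stone stone" (5 vs 1)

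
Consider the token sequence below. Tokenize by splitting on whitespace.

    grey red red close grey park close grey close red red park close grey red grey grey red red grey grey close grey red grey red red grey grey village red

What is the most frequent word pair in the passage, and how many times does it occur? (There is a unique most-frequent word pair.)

Bigram frequencies (highest first):
  grey red: 5
  red red: 4
  close grey: 4
  red grey: 4
  grey grey: 3
  park close: 2
  … (7 more, each ≤ 2)

"grey red", 5 times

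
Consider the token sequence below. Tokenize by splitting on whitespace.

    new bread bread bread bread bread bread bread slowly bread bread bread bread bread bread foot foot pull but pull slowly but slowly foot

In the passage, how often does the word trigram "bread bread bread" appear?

Scanning the 22 overlapping trigram windows for "bread bread bread":
  position 2–4: bread bread bread
  position 3–5: bread bread bread
  position 4–6: bread bread bread
  position 5–7: bread bread bread
  position 6–8: bread bread bread
  position 10–12: bread bread bread
  position 11–13: bread bread bread
  position 12–14: bread bread bread
  position 13–15: bread bread bread

9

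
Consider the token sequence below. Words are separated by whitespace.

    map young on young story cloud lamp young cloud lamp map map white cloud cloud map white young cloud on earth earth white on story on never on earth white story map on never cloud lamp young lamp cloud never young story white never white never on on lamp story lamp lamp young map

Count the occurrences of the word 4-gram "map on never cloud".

Scanning the 51 overlapping 4-gram windows for "map on never cloud":
  position 32–35: map on never cloud

1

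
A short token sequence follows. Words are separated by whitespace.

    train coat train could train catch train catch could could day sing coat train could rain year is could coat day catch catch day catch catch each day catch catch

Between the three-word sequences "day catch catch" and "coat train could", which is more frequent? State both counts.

"day catch catch": 3 occurrences
"coat train could": 2 occurrences

"day catch catch" (3 vs 2)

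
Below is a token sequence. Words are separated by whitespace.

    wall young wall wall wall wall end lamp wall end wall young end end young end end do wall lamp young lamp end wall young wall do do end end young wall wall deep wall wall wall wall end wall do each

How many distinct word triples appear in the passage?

42 tokens → 40 trigram windows in total.
Repeated trigrams (each contributes count−1 duplicates):
  wall wall wall: 4
  end end young: 2
  end wall young: 2
  wall end wall: 2
  wall wall end: 2
  wall young wall: 2
  young end end: 2
  young wall wall: 2
10 duplicate windows → 40 − 10 = 30 distinct.

30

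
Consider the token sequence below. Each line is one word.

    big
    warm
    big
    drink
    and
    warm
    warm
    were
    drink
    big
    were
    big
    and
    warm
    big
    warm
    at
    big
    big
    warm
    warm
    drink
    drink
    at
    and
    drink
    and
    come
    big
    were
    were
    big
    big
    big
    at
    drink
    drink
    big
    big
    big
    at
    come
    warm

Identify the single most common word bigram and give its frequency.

Bigram frequencies (highest first):
  big big: 5
  big warm: 3
  warm big: 2
  drink and: 2
  and warm: 2
  warm warm: 2
  … (21 more, each ≤ 2)

"big big", 5 times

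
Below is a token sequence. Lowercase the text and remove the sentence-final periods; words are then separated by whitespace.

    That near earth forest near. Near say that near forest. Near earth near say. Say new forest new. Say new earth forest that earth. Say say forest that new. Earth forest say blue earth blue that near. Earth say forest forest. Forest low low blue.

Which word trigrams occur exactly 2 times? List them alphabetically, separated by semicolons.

new earth forest; that near earth

Trigram counts meeting the condition (exactly 2 times):
  new earth forest: 2
  that near earth: 2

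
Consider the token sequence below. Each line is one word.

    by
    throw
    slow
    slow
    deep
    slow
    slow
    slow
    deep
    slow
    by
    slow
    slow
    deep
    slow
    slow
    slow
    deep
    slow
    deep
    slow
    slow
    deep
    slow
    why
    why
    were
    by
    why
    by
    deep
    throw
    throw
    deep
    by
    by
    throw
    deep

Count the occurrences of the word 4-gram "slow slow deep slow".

Scanning the 35 overlapping 4-gram windows for "slow slow deep slow":
  position 3–6: slow slow deep slow
  position 7–10: slow slow deep slow
  position 12–15: slow slow deep slow
  position 16–19: slow slow deep slow
  position 21–24: slow slow deep slow

5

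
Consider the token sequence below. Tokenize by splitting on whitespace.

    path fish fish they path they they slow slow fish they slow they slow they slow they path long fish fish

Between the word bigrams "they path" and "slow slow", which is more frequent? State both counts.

"they path": 2 occurrences
"slow slow": 1 occurrence

"they path" (2 vs 1)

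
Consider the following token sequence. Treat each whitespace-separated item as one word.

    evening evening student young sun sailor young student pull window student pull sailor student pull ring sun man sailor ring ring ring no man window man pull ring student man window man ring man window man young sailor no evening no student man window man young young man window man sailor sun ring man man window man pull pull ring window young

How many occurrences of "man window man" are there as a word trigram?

6

Scanning the 60 overlapping trigram windows for "man window man":
  position 24–26: man window man
  position 30–32: man window man
  position 34–36: man window man
  position 43–45: man window man
  position 48–50: man window man
  position 55–57: man window man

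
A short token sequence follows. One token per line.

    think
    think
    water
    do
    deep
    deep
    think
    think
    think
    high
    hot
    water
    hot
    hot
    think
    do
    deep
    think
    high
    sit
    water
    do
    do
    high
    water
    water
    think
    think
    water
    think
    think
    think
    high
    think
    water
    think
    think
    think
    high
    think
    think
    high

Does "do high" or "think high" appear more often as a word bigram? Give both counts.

"do high": 1 occurrence
"think high": 5 occurrences

"think high" (5 vs 1)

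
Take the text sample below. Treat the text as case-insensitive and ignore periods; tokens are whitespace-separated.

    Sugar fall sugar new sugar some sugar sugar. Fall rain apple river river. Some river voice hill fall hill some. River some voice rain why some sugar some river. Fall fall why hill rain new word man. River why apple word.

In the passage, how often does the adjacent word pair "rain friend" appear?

0

Scanning the 40 overlapping bigram windows for "rain friend":
  (none found)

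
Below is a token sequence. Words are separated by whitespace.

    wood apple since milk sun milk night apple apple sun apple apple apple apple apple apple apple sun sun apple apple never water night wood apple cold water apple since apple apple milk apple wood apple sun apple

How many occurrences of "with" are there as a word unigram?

Scanning the 38 tokens for "with":
  (none found)

0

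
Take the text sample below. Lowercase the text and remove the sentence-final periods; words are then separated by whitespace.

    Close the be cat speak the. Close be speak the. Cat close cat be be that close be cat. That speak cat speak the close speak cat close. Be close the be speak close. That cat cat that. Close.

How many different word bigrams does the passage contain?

24

39 tokens → 38 bigram windows in total.
Repeated bigrams (each contributes count−1 duplicates):
  close be: 3
  speak the: 3
  be cat: 2
  be speak: 2
  cat close: 2
  cat speak: 2
  cat that: 2
  close the: 2
  … (4 more repeated)
14 duplicate windows → 38 − 14 = 24 distinct.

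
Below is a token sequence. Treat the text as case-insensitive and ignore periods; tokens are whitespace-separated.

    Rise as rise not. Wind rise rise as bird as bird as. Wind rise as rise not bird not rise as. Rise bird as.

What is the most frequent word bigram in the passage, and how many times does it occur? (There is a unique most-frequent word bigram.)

"rise as", 4 times

Bigram frequencies (highest first):
  rise as: 4
  as rise: 3
  bird as: 3
  rise not: 2
  wind rise: 2
  as bird: 2
  … (7 more, each ≤ 1)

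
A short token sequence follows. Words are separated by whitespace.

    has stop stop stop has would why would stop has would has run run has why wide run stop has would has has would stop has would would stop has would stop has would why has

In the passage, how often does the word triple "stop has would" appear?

Scanning the 34 overlapping trigram windows for "stop has would":
  position 4–6: stop has would
  position 9–11: stop has would
  position 19–21: stop has would
  position 25–27: stop has would
  position 29–31: stop has would
  position 32–34: stop has would

6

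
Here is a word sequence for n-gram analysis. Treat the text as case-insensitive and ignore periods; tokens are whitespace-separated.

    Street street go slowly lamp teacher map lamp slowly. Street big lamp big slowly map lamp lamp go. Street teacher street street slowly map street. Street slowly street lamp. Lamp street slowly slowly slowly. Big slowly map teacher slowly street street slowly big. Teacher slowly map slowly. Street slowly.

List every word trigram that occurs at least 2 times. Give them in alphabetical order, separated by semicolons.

Trigram counts meeting the condition (at least 2 times):
  big slowly map: 2
  street street slowly: 3

big slowly map; street street slowly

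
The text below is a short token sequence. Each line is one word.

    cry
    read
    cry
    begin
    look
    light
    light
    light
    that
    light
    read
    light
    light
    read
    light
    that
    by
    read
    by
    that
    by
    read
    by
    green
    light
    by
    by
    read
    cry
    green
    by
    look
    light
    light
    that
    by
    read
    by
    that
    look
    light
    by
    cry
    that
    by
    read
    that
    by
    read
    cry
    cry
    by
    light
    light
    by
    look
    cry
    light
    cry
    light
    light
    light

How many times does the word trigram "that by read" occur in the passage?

5

Scanning the 60 overlapping trigram windows for "that by read":
  position 16–18: that by read
  position 20–22: that by read
  position 35–37: that by read
  position 44–46: that by read
  position 47–49: that by read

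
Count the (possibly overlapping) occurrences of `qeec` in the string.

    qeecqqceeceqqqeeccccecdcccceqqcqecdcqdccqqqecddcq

2

Sliding a length-4 window over the 49 characters (46 positions):
  position 1–4: qeec
  position 14–17: qeec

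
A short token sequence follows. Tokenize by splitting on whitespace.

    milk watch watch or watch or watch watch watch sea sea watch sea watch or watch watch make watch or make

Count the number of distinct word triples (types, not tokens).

16

21 tokens → 19 trigram windows in total.
Repeated trigrams (each contributes count−1 duplicates):
  watch or watch: 3
  or watch watch: 2
3 duplicate windows → 19 − 3 = 16 distinct.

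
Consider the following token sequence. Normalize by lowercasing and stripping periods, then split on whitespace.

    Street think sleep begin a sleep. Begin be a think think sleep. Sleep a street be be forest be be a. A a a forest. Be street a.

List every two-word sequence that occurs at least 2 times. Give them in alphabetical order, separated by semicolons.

a a; be a; be be; forest be; sleep begin; think sleep

Bigram counts meeting the condition (at least 2 times):
  a a: 3
  be a: 2
  be be: 2
  forest be: 2
  sleep begin: 2
  think sleep: 2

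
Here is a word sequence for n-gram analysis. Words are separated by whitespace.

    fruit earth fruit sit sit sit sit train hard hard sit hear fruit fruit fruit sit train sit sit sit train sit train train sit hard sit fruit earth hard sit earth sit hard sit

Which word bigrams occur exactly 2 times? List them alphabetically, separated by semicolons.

fruit earth; fruit fruit; fruit sit; sit hard

Bigram counts meeting the condition (exactly 2 times):
  fruit earth: 2
  fruit fruit: 2
  fruit sit: 2
  sit hard: 2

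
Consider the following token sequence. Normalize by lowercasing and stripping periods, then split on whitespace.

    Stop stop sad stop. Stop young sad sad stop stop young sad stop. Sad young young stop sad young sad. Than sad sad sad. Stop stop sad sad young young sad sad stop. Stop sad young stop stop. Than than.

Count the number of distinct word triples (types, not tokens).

25

40 tokens → 38 trigram windows in total.
Repeated trigrams (each contributes count−1 duplicates):
  sad stop stop: 4
  sad sad stop: 3
  stop sad young: 3
  stop stop sad: 3
  sad young young: 2
  stop stop young: 2
  stop young sad: 2
  young sad sad: 2
13 duplicate windows → 38 − 13 = 25 distinct.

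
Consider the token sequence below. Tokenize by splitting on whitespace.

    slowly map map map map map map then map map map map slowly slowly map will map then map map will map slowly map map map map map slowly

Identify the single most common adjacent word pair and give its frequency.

"map map", 13 times

Bigram frequencies (highest first):
  map map: 13
  slowly map: 3
  map slowly: 3
  map then: 2
  then map: 2
  map will: 2
  … (2 more, each ≤ 2)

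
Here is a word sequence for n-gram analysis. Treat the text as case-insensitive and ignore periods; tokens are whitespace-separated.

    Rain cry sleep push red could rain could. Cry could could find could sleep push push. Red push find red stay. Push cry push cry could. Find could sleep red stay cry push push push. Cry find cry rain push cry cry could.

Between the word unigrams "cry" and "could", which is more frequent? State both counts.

"cry": 9 occurrences
"could": 8 occurrences

"cry" (9 vs 8)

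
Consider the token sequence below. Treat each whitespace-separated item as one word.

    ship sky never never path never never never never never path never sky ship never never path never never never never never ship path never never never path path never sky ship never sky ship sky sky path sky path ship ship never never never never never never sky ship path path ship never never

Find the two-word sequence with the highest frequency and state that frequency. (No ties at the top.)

Bigram frequencies (highest first):
  never never: 18
  path never: 5
  never path: 4
  never sky: 4
  sky ship: 4
  ship never: 4
  … (10 more, each ≤ 2)

"never never", 18 times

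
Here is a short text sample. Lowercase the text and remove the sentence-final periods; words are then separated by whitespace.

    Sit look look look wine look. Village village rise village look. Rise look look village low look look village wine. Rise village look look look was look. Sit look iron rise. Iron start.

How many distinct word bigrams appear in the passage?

22

33 tokens → 32 bigram windows in total.
Repeated bigrams (each contributes count−1 duplicates):
  look look: 6
  look village: 3
  rise village: 2
  sit look: 2
  village look: 2
10 duplicate windows → 32 − 10 = 22 distinct.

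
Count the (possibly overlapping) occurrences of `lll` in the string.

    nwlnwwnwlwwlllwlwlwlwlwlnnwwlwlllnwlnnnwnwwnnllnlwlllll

5

Sliding a length-3 window over the 55 characters (53 positions):
  position 12–14: lll
  position 31–33: lll
  position 51–53: lll
  position 52–54: lll
  position 53–55: lll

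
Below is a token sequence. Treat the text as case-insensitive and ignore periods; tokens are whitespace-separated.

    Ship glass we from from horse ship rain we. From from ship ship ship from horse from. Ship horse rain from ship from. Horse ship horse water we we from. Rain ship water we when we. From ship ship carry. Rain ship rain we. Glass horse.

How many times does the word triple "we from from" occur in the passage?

Scanning the 44 overlapping trigram windows for "we from from":
  position 3–5: we from from
  position 9–11: we from from

2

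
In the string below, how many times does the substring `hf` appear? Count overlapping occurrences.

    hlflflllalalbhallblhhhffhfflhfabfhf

4

Sliding a length-2 window over the 35 characters (34 positions):
  position 22–23: hf
  position 25–26: hf
  position 29–30: hf
  position 34–35: hf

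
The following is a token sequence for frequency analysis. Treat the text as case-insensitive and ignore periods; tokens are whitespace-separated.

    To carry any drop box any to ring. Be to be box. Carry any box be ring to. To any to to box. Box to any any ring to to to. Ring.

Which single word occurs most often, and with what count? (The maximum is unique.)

"to", 11 times

Unigram frequencies (highest first):
  to: 11
  any: 6
  box: 5
  ring: 4
  be: 3
  carry: 2
  … (1 more, each ≤ 1)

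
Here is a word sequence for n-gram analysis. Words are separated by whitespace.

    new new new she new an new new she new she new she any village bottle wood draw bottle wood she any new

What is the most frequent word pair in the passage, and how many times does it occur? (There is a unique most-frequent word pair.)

Bigram frequencies (highest first):
  new she: 4
  new new: 3
  she new: 3
  she any: 2
  bottle wood: 2
  new an: 1
  … (7 more, each ≤ 1)

"new she", 4 times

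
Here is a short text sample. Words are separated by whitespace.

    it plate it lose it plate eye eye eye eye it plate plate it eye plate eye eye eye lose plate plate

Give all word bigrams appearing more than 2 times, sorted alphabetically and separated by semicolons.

Bigram counts meeting the condition (more than 2 times):
  eye eye: 5
  it plate: 3

eye eye; it plate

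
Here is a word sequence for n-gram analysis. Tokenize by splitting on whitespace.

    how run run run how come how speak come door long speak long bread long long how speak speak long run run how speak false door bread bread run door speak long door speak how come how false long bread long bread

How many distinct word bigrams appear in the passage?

28

42 tokens → 41 bigram windows in total.
Repeated bigrams (each contributes count−1 duplicates):
  how speak: 3
  long bread: 3
  run run: 3
  speak long: 3
  bread long: 2
  come how: 2
  door speak: 2
  how come: 2
  … (1 more repeated)
13 duplicate windows → 41 − 13 = 28 distinct.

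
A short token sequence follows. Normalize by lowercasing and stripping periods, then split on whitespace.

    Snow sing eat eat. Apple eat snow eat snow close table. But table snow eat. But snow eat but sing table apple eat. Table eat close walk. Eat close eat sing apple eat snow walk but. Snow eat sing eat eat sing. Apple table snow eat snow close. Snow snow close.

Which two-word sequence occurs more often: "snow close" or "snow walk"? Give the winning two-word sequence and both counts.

"snow close" (3 vs 1)

"snow close": 3 occurrences
"snow walk": 1 occurrence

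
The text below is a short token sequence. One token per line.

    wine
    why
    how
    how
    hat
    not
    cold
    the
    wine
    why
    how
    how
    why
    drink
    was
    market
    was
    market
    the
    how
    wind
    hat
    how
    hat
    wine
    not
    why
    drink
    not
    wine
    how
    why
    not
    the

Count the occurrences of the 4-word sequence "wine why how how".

2

Scanning the 31 overlapping 4-gram windows for "wine why how how":
  position 1–4: wine why how how
  position 9–12: wine why how how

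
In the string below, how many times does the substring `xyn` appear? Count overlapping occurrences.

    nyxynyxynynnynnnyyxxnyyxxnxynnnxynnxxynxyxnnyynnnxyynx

5

Sliding a length-3 window over the 54 characters (52 positions):
  position 3–5: xyn
  position 7–9: xyn
  position 27–29: xyn
  position 32–34: xyn
  position 37–39: xyn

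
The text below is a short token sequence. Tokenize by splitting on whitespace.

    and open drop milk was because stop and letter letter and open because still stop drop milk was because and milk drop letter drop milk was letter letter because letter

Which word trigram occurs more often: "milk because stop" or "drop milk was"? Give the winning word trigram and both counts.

"milk because stop": 0 occurrences
"drop milk was": 3 occurrences

"drop milk was" (3 vs 0)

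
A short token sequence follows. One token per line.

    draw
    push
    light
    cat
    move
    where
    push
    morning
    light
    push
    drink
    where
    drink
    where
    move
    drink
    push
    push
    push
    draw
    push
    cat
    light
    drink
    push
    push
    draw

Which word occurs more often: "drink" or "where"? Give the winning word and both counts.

"drink": 4 occurrences
"where": 3 occurrences

"drink" (4 vs 3)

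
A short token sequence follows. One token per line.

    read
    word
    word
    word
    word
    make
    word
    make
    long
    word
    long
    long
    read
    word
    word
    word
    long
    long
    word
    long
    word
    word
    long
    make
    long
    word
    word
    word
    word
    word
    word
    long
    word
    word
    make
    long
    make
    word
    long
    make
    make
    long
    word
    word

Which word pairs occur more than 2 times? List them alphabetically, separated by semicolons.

long make; long word; make long; word long; word make; word word

Bigram counts meeting the condition (more than 2 times):
  long make: 3
  long word: 6
  make long: 4
  word long: 6
  word make: 3
  word word: 13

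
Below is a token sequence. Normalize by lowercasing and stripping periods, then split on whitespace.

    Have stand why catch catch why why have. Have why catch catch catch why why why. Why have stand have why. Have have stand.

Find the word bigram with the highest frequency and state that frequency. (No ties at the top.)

Bigram frequencies (highest first):
  why why: 4
  have stand: 3
  catch catch: 3
  why have: 3
  why catch: 2
  catch why: 2
  … (4 more, each ≤ 2)

"why why", 4 times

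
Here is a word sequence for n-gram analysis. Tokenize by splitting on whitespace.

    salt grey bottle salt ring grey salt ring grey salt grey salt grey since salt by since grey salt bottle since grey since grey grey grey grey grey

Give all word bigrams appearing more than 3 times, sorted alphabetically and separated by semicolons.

Bigram counts meeting the condition (more than 3 times):
  grey grey: 4
  grey salt: 4

grey grey; grey salt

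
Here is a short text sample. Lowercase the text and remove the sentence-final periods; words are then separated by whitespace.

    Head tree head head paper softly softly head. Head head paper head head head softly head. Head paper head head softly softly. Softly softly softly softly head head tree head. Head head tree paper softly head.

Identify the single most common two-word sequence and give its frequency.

Bigram frequencies (highest first):
  head head: 10
  softly softly: 6
  softly head: 4
  head tree: 3
  head paper: 3
  tree head: 2
  … (4 more, each ≤ 2)

"head head", 10 times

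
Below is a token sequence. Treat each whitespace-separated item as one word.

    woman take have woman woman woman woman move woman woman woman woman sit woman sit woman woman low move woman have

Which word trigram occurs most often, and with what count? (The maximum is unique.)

"woman woman woman", 4 times

Trigram frequencies (highest first):
  woman woman woman: 4
  woman sit woman: 2
  woman take have: 1
  take have woman: 1
  have woman woman: 1
  woman woman move: 1
  … (9 more, each ≤ 1)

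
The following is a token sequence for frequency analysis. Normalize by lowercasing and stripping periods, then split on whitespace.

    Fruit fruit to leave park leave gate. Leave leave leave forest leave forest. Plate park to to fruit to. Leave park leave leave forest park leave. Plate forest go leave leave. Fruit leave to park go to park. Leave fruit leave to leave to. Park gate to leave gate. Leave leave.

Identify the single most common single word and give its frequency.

Unigram frequencies (highest first):
  leave: 19
  to: 9
  park: 7
  fruit: 5
  forest: 4
  gate: 3
  … (2 more, each ≤ 2)

"leave", 19 times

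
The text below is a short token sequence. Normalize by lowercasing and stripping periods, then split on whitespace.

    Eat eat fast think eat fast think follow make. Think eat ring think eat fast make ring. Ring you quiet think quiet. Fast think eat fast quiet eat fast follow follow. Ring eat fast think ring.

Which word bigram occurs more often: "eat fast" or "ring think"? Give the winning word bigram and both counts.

"eat fast" (6 vs 1)

"eat fast": 6 occurrences
"ring think": 1 occurrence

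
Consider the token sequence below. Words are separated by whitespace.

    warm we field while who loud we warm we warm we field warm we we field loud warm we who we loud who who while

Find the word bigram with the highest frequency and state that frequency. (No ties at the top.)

"warm we", 5 times

Bigram frequencies (highest first):
  warm we: 5
  we field: 3
  we warm: 2
  field while: 1
  while who: 1
  who loud: 1
  … (11 more, each ≤ 1)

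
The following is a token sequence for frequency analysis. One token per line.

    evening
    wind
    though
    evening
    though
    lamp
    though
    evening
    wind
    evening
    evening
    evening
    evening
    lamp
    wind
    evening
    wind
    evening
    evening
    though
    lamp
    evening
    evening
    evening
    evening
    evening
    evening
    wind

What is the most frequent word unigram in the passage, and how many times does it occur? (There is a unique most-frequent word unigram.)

"evening", 16 times

Unigram frequencies (highest first):
  evening: 16
  wind: 5
  though: 4
  lamp: 3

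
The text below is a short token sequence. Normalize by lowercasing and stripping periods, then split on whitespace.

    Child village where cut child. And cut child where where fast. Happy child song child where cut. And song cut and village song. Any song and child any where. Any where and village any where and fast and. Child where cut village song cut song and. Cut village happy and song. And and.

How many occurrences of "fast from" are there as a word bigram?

0

Scanning the 52 overlapping bigram windows for "fast from":
  (none found)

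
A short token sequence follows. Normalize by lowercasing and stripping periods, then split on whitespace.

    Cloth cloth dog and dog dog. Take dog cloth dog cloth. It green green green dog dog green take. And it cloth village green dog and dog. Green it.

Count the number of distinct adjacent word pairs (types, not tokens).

29 tokens → 28 bigram windows in total.
Repeated bigrams (each contributes count−1 duplicates):
  and dog: 2
  cloth dog: 2
  dog and: 2
  dog cloth: 2
  dog dog: 2
  dog green: 2
  green dog: 2
  green green: 2
8 duplicate windows → 28 − 8 = 20 distinct.

20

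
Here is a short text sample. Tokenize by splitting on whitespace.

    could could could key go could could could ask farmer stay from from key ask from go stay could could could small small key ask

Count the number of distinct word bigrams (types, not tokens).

18

25 tokens → 24 bigram windows in total.
Repeated bigrams (each contributes count−1 duplicates):
  could could: 6
  key ask: 2
6 duplicate windows → 24 − 6 = 18 distinct.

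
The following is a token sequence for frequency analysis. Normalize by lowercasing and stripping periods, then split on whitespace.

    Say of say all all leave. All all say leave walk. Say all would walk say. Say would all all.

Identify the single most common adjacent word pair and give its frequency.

Bigram frequencies (highest first):
  all all: 3
  say all: 2
  walk say: 2
  say of: 1
  of say: 1
  all leave: 1
  … (9 more, each ≤ 1)

"all all", 3 times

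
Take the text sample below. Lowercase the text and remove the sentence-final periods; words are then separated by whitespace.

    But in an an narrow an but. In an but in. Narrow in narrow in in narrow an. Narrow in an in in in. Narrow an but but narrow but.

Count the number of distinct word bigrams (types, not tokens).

30 tokens → 29 bigram windows in total.
Repeated bigrams (each contributes count−1 duplicates):
  in narrow: 4
  an but: 3
  but in: 3
  in an: 3
  in in: 3
  narrow an: 3
  narrow in: 3
  an narrow: 2
16 duplicate windows → 29 − 16 = 13 distinct.

13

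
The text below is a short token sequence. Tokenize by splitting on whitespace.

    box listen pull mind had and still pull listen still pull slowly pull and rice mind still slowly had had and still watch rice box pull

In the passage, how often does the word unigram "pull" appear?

Scanning the 26 tokens for "pull":
  position 3: pull
  position 8: pull
  position 11: pull
  position 13: pull
  position 26: pull

5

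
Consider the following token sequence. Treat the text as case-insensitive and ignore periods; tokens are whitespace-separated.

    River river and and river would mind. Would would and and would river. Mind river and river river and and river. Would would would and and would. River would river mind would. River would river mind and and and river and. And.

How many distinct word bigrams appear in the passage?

14

42 tokens → 41 bigram windows in total.
Repeated bigrams (each contributes count−1 duplicates):
  and and: 7
  would river: 5
  and river: 4
  river and: 4
  river would: 4
  river mind: 3
  would would: 3
  and would: 2
  … (3 more repeated)
27 duplicate windows → 41 − 27 = 14 distinct.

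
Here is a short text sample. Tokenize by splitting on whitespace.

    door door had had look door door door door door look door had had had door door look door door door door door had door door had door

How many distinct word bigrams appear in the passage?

28 tokens → 27 bigram windows in total.
Repeated bigrams (each contributes count−1 duplicates):
  door door: 11
  door had: 4
  had door: 3
  had had: 3
  look door: 3
  door look: 2
20 duplicate windows → 27 − 20 = 7 distinct.

7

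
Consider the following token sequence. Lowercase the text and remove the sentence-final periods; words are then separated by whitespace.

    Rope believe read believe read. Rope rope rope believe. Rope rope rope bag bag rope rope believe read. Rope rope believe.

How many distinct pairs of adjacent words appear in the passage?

21 tokens → 20 bigram windows in total.
Repeated bigrams (each contributes count−1 duplicates):
  rope rope: 6
  rope believe: 4
  believe read: 3
  read rope: 2
11 duplicate windows → 20 − 11 = 9 distinct.

9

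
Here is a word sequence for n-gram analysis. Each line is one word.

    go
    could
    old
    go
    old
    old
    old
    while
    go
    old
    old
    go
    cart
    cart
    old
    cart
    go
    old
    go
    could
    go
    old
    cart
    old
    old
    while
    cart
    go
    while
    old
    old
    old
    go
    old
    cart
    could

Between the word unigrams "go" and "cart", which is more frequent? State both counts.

"go" (9 vs 6)

"go": 9 occurrences
"cart": 6 occurrences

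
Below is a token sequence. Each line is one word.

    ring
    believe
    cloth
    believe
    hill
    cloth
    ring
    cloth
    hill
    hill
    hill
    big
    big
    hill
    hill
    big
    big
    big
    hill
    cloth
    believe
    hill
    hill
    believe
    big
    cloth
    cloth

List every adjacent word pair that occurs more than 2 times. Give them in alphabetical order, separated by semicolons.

big big; hill hill

Bigram counts meeting the condition (more than 2 times):
  big big: 3
  hill hill: 4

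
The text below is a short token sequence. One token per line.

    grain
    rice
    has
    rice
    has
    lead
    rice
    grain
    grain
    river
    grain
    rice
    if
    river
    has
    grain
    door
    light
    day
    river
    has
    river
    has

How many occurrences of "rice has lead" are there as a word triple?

1

Scanning the 21 overlapping trigram windows for "rice has lead":
  position 4–6: rice has lead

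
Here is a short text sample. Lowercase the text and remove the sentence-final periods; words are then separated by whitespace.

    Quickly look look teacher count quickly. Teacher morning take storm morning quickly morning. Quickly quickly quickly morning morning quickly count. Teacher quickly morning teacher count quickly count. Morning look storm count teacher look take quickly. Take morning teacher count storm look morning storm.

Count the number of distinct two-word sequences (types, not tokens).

43 tokens → 42 bigram windows in total.
Repeated bigrams (each contributes count−1 duplicates):
  morning quickly: 3
  quickly morning: 3
  teacher count: 3
  count quickly: 2
  count teacher: 2
  morning teacher: 2
  quickly count: 2
  quickly quickly: 2
11 duplicate windows → 42 − 11 = 31 distinct.

31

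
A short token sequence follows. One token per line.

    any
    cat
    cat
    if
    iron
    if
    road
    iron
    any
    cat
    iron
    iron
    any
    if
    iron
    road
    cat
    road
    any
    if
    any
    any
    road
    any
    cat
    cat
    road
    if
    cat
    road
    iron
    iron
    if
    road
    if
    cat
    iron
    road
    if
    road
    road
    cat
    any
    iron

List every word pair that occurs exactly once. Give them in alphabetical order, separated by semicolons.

Bigram counts meeting the condition (exactly once):
  any any: 1
  any iron: 1
  any road: 1
  cat any: 1
  cat if: 1
  if any: 1
  road road: 1

any any; any iron; any road; cat any; cat if; if any; road road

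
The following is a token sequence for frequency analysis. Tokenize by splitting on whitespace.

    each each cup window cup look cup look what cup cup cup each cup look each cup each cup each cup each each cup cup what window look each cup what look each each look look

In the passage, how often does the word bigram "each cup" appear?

Scanning the 35 overlapping bigram windows for "each cup":
  position 2–3: each cup
  position 13–14: each cup
  position 16–17: each cup
  position 18–19: each cup
  position 20–21: each cup
  position 23–24: each cup
  position 29–30: each cup

7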